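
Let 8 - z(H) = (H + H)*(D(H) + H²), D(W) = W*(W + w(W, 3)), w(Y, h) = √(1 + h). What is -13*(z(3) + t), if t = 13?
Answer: 1599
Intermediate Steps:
D(W) = W*(2 + W) (D(W) = W*(W + √(1 + 3)) = W*(W + √4) = W*(W + 2) = W*(2 + W))
z(H) = 8 - 2*H*(H² + H*(2 + H)) (z(H) = 8 - (H + H)*(H*(2 + H) + H²) = 8 - 2*H*(H² + H*(2 + H)))
-13*(z(3) + t) = -13*((8 - 4*3² - 4*3³) + 13) = -13*((8 - 4*9 - 4*27) + 13) = -13*((8 - 36 - 108) + 13) = -13*(-136 + 13) = -13*(-123) = 1599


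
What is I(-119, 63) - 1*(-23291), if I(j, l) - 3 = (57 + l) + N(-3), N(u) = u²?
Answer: 23423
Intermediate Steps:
I(j, l) = 69 + l (I(j, l) = 3 + ((57 + l) + (-3)²) = 3 + ((57 + l) + 9) = 3 + (66 + l) = 69 + l)
I(-119, 63) - 1*(-23291) = (69 + 63) - 1*(-23291) = 132 + 23291 = 23423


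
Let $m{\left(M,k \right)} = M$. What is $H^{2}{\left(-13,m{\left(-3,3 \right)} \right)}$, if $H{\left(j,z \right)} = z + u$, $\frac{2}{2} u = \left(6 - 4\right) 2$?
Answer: $1$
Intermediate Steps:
$u = 4$ ($u = \left(6 - 4\right) 2 = 2 \cdot 2 = 4$)
$H{\left(j,z \right)} = 4 + z$ ($H{\left(j,z \right)} = z + 4 = 4 + z$)
$H^{2}{\left(-13,m{\left(-3,3 \right)} \right)} = \left(4 - 3\right)^{2} = 1^{2} = 1$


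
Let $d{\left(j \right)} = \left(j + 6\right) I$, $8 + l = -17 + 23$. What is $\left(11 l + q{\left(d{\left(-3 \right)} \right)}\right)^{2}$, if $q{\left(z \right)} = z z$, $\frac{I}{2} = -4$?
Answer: $306916$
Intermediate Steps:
$I = -8$ ($I = 2 \left(-4\right) = -8$)
$l = -2$ ($l = -8 + \left(-17 + 23\right) = -8 + 6 = -2$)
$d{\left(j \right)} = -48 - 8 j$ ($d{\left(j \right)} = \left(j + 6\right) \left(-8\right) = \left(6 + j\right) \left(-8\right) = -48 - 8 j$)
$q{\left(z \right)} = z^{2}$
$\left(11 l + q{\left(d{\left(-3 \right)} \right)}\right)^{2} = \left(11 \left(-2\right) + \left(-48 - -24\right)^{2}\right)^{2} = \left(-22 + \left(-48 + 24\right)^{2}\right)^{2} = \left(-22 + \left(-24\right)^{2}\right)^{2} = \left(-22 + 576\right)^{2} = 554^{2} = 306916$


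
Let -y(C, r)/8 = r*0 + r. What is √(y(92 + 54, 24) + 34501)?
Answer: √34309 ≈ 185.23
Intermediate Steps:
y(C, r) = -8*r (y(C, r) = -8*(r*0 + r) = -8*(0 + r) = -8*r)
√(y(92 + 54, 24) + 34501) = √(-8*24 + 34501) = √(-192 + 34501) = √34309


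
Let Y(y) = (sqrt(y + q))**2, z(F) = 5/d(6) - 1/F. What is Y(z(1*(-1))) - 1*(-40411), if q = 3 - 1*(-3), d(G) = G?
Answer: 242513/6 ≈ 40419.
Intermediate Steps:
q = 6 (q = 3 + 3 = 6)
z(F) = 5/6 - 1/F
Y(y) = 6 + y (Y(y) = (sqrt(y + 6))**2 = (sqrt(6 + y))**2 = 6 + y)
Y(z(1*(-1))) - 1*(-40411) = (6 + (5/6 - 1/(1*(-1)))) - 1*(-40411) = (6 + (5/6 - 1/(-1))) + 40411 = (6 + (5/6 - 1*(-1))) + 40411 = (6 + (5/6 + 1)) + 40411 = (6 + 11/6) + 40411 = 47/6 + 40411 = 242513/6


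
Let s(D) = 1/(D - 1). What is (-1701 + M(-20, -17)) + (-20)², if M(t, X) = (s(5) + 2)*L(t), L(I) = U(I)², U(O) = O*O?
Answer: 358699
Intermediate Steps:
U(O) = O²
s(D) = 1/(-1 + D)
L(I) = I⁴ (L(I) = (I²)² = I⁴)
M(t, X) = 9*t⁴/4 (M(t, X) = (1/(-1 + 5) + 2)*t⁴ = (1/4 + 2)*t⁴ = (¼ + 2)*t⁴ = 9*t⁴/4)
(-1701 + M(-20, -17)) + (-20)² = (-1701 + (9/4)*(-20)⁴) + (-20)² = (-1701 + (9/4)*160000) + 400 = (-1701 + 360000) + 400 = 358299 + 400 = 358699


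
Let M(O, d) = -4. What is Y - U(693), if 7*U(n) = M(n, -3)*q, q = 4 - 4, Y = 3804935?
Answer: 3804935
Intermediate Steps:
q = 0
U(n) = 0 (U(n) = (-4*0)/7 = (⅐)*0 = 0)
Y - U(693) = 3804935 - 1*0 = 3804935 + 0 = 3804935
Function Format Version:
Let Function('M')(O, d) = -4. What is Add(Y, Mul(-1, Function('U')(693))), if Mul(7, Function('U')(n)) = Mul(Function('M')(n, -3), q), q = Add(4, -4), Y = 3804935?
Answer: 3804935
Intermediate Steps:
q = 0
Function('U')(n) = 0 (Function('U')(n) = Mul(Rational(1, 7), Mul(-4, 0)) = Mul(Rational(1, 7), 0) = 0)
Add(Y, Mul(-1, Function('U')(693))) = Add(3804935, Mul(-1, 0)) = Add(3804935, 0) = 3804935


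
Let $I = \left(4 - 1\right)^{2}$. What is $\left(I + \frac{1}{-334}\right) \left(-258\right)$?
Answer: $- \frac{387645}{167} \approx -2321.2$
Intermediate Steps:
$I = 9$ ($I = 3^{2} = 9$)
$\left(I + \frac{1}{-334}\right) \left(-258\right) = \left(9 + \frac{1}{-334}\right) \left(-258\right) = \left(9 - \frac{1}{334}\right) \left(-258\right) = \frac{3005}{334} \left(-258\right) = - \frac{387645}{167}$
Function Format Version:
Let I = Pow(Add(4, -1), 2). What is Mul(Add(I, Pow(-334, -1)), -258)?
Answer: Rational(-387645, 167) ≈ -2321.2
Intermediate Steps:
I = 9 (I = Pow(3, 2) = 9)
Mul(Add(I, Pow(-334, -1)), -258) = Mul(Add(9, Pow(-334, -1)), -258) = Mul(Add(9, Rational(-1, 334)), -258) = Mul(Rational(3005, 334), -258) = Rational(-387645, 167)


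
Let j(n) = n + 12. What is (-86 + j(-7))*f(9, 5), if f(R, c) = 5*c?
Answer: -2025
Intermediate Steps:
j(n) = 12 + n
(-86 + j(-7))*f(9, 5) = (-86 + (12 - 7))*(5*5) = (-86 + 5)*25 = -81*25 = -2025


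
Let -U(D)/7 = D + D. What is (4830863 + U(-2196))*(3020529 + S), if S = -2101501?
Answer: 4467952957996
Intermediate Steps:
U(D) = -14*D (U(D) = -7*(D + D) = -14*D)
(4830863 + U(-2196))*(3020529 + S) = (4830863 - 14*(-2196))*(3020529 - 2101501) = (4830863 + 30744)*919028 = 4861607*919028 = 4467952957996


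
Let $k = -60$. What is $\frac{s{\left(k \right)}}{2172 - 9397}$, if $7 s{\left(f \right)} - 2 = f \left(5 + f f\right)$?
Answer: $\frac{216298}{50575} \approx 4.2768$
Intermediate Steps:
$s{\left(f \right)} = \frac{2}{7} + \frac{f \left(5 + f^{2}\right)}{7}$ ($s{\left(f \right)} = \frac{2}{7} + \frac{f \left(5 + f f\right)}{7} = \frac{2}{7} + \frac{f \left(5 + f^{2}\right)}{7}$)
$\frac{s{\left(k \right)}}{2172 - 9397} = \frac{\frac{2}{7} + \frac{\left(-60\right)^{3}}{7} + \frac{5}{7} \left(-60\right)}{2172 - 9397} = \frac{\frac{2}{7} + \frac{1}{7} \left(-216000\right) - \frac{300}{7}}{-7225} = \left(\frac{2}{7} - \frac{216000}{7} - \frac{300}{7}\right) \left(- \frac{1}{7225}\right) = \left(- \frac{216298}{7}\right) \left(- \frac{1}{7225}\right) = \frac{216298}{50575}$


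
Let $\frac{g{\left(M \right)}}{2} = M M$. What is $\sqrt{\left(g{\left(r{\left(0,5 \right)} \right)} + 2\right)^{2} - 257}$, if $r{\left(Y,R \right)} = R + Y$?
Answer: $\sqrt{2447} \approx 49.467$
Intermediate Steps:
$g{\left(M \right)} = 2 M^{2}$ ($g{\left(M \right)} = 2 M M = 2 M^{2}$)
$\sqrt{\left(g{\left(r{\left(0,5 \right)} \right)} + 2\right)^{2} - 257} = \sqrt{\left(2 \left(5 + 0\right)^{2} + 2\right)^{2} - 257} = \sqrt{\left(2 \cdot 5^{2} + 2\right)^{2} - 257} = \sqrt{\left(2 \cdot 25 + 2\right)^{2} - 257} = \sqrt{\left(50 + 2\right)^{2} - 257} = \sqrt{52^{2} - 257} = \sqrt{2704 - 257} = \sqrt{2447}$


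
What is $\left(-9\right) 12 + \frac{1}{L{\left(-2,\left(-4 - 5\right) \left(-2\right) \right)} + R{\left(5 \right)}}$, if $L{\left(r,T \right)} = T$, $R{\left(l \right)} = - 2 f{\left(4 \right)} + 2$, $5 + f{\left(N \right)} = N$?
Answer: $- \frac{2375}{22} \approx -107.95$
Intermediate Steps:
$f{\left(N \right)} = -5 + N$
$R{\left(l \right)} = 4$ ($R{\left(l \right)} = - 2 \left(-5 + 4\right) + 2 = \left(-2\right) \left(-1\right) + 2 = 2 + 2 = 4$)
$\left(-9\right) 12 + \frac{1}{L{\left(-2,\left(-4 - 5\right) \left(-2\right) \right)} + R{\left(5 \right)}} = \left(-9\right) 12 + \frac{1}{\left(-4 - 5\right) \left(-2\right) + 4} = -108 + \frac{1}{\left(-9\right) \left(-2\right) + 4} = -108 + \frac{1}{18 + 4} = -108 + \frac{1}{22} = - \frac{2375}{22}$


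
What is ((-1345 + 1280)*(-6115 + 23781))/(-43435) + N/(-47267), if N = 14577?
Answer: 146967319/5624773 ≈ 26.129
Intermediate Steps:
((-1345 + 1280)*(-6115 + 23781))/(-43435) + N/(-47267) = ((-1345 + 1280)*(-6115 + 23781))/(-43435) + 14577/(-47267) = -65*17666*(-1/43435) + 14577*(-1/47267) = -1148290*(-1/43435) - 14577/47267 = 3146/119 - 14577/47267 = 146967319/5624773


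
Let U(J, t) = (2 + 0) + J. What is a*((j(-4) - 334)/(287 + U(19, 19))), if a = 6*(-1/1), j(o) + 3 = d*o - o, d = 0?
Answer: 999/154 ≈ 6.4870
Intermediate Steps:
U(J, t) = 2 + J
j(o) = -3 - o (j(o) = -3 + (0*o - o) = -3 + (0 - o) = -3 - o)
a = -6 (a = 6*(-1*1) = 6*(-1) = -6)
a*((j(-4) - 334)/(287 + U(19, 19))) = -6*((-3 - 1*(-4)) - 334)/(287 + (2 + 19)) = -6*((-3 + 4) - 334)/(287 + 21) = -6*(1 - 334)/308 = -(-1998)/308 = -6*(-333/308) = 999/154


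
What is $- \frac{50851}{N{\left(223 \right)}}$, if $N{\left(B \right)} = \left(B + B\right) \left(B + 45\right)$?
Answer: $- \frac{50851}{119528} \approx -0.42543$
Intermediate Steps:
$N{\left(B \right)} = 2 B \left(45 + B\right)$
$- \frac{50851}{N{\left(223 \right)}} = - \frac{50851}{2 \cdot 223 \left(45 + 223\right)} = - \frac{50851}{2 \cdot 223 \cdot 268} = - \frac{50851}{119528}$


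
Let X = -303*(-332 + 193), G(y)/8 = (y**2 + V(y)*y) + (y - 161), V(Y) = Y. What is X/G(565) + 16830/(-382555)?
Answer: -13980646725/391034867152 ≈ -0.035753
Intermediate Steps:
G(y) = -1288 + 8*y + 16*y**2 (G(y) = 8*((y**2 + y*y) + (y - 161)) = 8*((y**2 + y**2) + (-161 + y)) = 8*(2*y**2 + (-161 + y)) = 8*(-161 + y + 2*y**2) = -1288 + 8*y + 16*y**2)
X = 42117 (X = -303*(-139) = 42117)
X/G(565) + 16830/(-382555) = 42117/(-1288 + 8*565 + 16*565**2) + 16830/(-382555) = 42117/(-1288 + 4520 + 16*319225) + 16830*(-1/382555) = 42117/(-1288 + 4520 + 5107600) - 3366/76511 = 42117/5110832 - 3366/76511 = -13980646725/391034867152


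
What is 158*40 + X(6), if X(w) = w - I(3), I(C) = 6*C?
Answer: 6308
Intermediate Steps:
X(w) = -18 + w (X(w) = w - 6*3 = w - 1*18 = w - 18 = -18 + w)
158*40 + X(6) = 158*40 + (-18 + 6) = 6320 - 12 = 6308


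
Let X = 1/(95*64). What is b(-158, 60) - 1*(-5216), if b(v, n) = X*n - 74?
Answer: 1563171/304 ≈ 5142.0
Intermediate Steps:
X = 1/6080 (X = (1/95)*(1/64) = 1/6080 ≈ 0.00016447)
b(v, n) = -74 + n/6080 (b(v, n) = n/6080 - 74 = -74 + n/6080)
b(-158, 60) - 1*(-5216) = (-74 + (1/6080)*60) - 1*(-5216) = (-74 + 3/304) + 5216 = -22493/304 + 5216 = 1563171/304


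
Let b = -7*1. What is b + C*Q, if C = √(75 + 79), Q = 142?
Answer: -7 + 142*√154 ≈ 1755.2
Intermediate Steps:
C = √154 ≈ 12.410
b = -7
b + C*Q = -7 + √154*142 = -7 + 142*√154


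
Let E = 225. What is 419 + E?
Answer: 644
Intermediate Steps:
419 + E = 419 + 225 = 644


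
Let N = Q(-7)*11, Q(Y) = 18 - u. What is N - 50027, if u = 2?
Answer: -49851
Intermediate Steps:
Q(Y) = 16 (Q(Y) = 18 - 1*2 = 18 - 2 = 16)
N = 176 (N = 16*11 = 176)
N - 50027 = 176 - 50027 = -49851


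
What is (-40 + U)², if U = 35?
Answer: 25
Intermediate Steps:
(-40 + U)² = (-40 + 35)² = (-5)² = 25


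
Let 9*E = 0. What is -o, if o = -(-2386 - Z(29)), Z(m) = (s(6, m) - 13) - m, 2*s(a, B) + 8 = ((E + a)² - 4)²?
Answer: -2852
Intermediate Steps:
E = 0 (E = (⅑)*0 = 0)
s(a, B) = -4 + (-4 + a²)²/2 (s(a, B) = -4 + ((0 + a)² - 4)²/2 = -4 + (a² - 4)²/2 = -4 + (-4 + a²)²/2)
Z(m) = 495 - m (Z(m) = ((-4 + (-4 + 6²)²/2) - 13) - m = ((-4 + (-4 + 36)²/2) - 13) - m = ((-4 + (½)*32²) - 13) - m = ((-4 + (½)*1024) - 13) - m = ((-4 + 512) - 13) - m = (508 - 13) - m = 495 - m)
o = 2852 (o = -(-2386 - (495 - 1*29)) = -(-2386 - (495 - 29)) = -(-2386 - 1*466) = -(-2386 - 466) = -1*(-2852) = 2852)
-o = -1*2852 = -2852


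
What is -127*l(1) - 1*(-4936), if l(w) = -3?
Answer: 5317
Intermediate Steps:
-127*l(1) - 1*(-4936) = -127*(-3) - 1*(-4936) = 381 + 4936 = 5317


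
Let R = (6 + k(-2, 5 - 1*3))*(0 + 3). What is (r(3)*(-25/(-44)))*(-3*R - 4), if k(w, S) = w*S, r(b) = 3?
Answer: -75/2 ≈ -37.500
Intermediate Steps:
k(w, S) = S*w
R = 6 (R = (6 + (5 - 1*3)*(-2))*(0 + 3) = (6 + (5 - 3)*(-2))*3 = (6 + 2*(-2))*3 = (6 - 4)*3 = 2*3 = 6)
(r(3)*(-25/(-44)))*(-3*R - 4) = (3*(-25/(-44)))*(-3*6 - 4) = (3*(-25*(-1/44)))*(-18 - 4) = (3*(25/44))*(-22) = (75/44)*(-22) = -75/2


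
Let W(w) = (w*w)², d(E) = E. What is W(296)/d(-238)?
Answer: -3838281728/119 ≈ -3.2254e+7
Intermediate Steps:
W(w) = w⁴ (W(w) = (w²)² = w⁴)
W(296)/d(-238) = 296⁴/(-238) = 7676563456*(-1/238) = -3838281728/119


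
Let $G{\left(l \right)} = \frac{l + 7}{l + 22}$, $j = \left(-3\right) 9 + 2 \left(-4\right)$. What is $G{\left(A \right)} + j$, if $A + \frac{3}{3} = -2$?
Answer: $- \frac{661}{19} \approx -34.789$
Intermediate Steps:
$A = -3$ ($A = -1 - 2 = -3$)
$j = -35$ ($j = -27 - 8 = -35$)
$G{\left(l \right)} = \frac{7 + l}{22 + l}$
$G{\left(A \right)} + j = \frac{7 - 3}{22 - 3} - 35 = \frac{1}{19} \cdot 4 - 35 = \frac{4}{19} - 35 = - \frac{661}{19}$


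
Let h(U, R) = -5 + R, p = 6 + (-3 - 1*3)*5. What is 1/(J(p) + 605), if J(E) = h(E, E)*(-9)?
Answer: 1/866 ≈ 0.0011547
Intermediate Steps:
p = -24 (p = 6 + (-3 - 3)*5 = 6 - 6*5 = 6 - 30 = -24)
J(E) = 45 - 9*E (J(E) = (-5 + E)*(-9) = 45 - 9*E)
1/(J(p) + 605) = 1/((45 - 9*(-24)) + 605) = 1/((45 + 216) + 605) = 1/(261 + 605) = 1/866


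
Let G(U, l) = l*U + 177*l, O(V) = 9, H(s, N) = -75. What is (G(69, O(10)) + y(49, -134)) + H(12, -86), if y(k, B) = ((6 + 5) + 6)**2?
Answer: 2428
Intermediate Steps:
y(k, B) = 289 (y(k, B) = (11 + 6)**2 = 17**2 = 289)
G(U, l) = 177*l + U*l (G(U, l) = U*l + 177*l = 177*l + U*l)
(G(69, O(10)) + y(49, -134)) + H(12, -86) = (9*(177 + 69) + 289) - 75 = (9*246 + 289) - 75 = (2214 + 289) - 75 = 2503 - 75 = 2428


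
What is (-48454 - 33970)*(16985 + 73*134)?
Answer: -2206243208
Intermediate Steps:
(-48454 - 33970)*(16985 + 73*134) = -82424*(16985 + 9782) = -82424*26767 = -2206243208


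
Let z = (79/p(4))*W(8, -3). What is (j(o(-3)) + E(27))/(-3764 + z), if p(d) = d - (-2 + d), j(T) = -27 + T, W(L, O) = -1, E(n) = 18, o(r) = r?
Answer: 24/7607 ≈ 0.0031550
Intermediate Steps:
p(d) = 2 (p(d) = d + (2 - d) = 2)
z = -79/2 (z = (79/2)*(-1) = -79/2 ≈ -39.500)
(j(o(-3)) + E(27))/(-3764 + z) = ((-27 - 3) + 18)/(-3764 - 79/2) = (-30 + 18)/(-7607/2) = -12*(-2/7607) = 24/7607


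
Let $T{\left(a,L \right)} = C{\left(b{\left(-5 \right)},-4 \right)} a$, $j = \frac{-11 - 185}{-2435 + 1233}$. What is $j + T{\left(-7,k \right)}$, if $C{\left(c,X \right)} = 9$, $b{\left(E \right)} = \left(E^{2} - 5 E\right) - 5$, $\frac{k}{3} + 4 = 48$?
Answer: $- \frac{37765}{601} \approx -62.837$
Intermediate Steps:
$k = 132$ ($k = -12 + 3 \cdot 48 = -12 + 144 = 132$)
$b{\left(E \right)} = -5 + E^{2} - 5 E$
$j = \frac{98}{601}$ ($j = - \frac{196}{-1202} = \left(-196\right) \left(- \frac{1}{1202}\right) = \frac{98}{601} \approx 0.16306$)
$T{\left(a,L \right)} = 9 a$
$j + T{\left(-7,k \right)} = \frac{98}{601} + 9 \left(-7\right) = \frac{98}{601} - 63 = - \frac{37765}{601}$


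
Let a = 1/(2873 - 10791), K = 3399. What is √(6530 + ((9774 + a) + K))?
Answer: √1235274139054/7918 ≈ 140.37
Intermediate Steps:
a = -1/7918 (a = 1/(-7918) = -1/7918 ≈ -0.00012629)
√(6530 + ((9774 + a) + K)) = √(6530 + ((9774 - 1/7918) + 3399)) = √(6530 + (77390531/7918 + 3399)) = √(6530 + 104303813/7918) = √(156008353/7918) = √1235274139054/7918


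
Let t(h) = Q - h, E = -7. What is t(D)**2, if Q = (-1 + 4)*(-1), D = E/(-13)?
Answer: 2116/169 ≈ 12.521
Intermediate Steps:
D = 7/13 (D = -7/(-13) = -7*(-1/13) = 7/13 ≈ 0.53846)
Q = -3 (Q = 3*(-1) = -3)
t(h) = -3 - h
t(D)**2 = (-3 - 1*7/13)**2 = (-3 - 7/13)**2 = (-46/13)**2 = 2116/169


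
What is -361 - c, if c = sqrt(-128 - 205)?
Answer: -361 - 3*I*sqrt(37) ≈ -361.0 - 18.248*I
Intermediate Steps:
c = 3*I*sqrt(37) (c = sqrt(-333) = 3*I*sqrt(37) ≈ 18.248*I)
-361 - c = -361 - 3*I*sqrt(37)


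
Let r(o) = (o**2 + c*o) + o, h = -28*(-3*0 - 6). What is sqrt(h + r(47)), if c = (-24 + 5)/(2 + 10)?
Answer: sqrt(84585)/6 ≈ 48.472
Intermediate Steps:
c = -19/12 ≈ -1.5833
h = 168 (h = -28*(0 - 6) = -28*(-6) = 168)
r(o) = o**2 - 7*o/12 (r(o) = (o**2 - 19*o/12) + o = o**2 - 7*o/12)
sqrt(h + r(47)) = sqrt(168 + (1/12)*47*(-7 + 12*47)) = sqrt(168 + (1/12)*47*(-7 + 564)) = sqrt(168 + (1/12)*47*557) = sqrt(168 + 26179/12) = sqrt(28195/12) = sqrt(84585)/6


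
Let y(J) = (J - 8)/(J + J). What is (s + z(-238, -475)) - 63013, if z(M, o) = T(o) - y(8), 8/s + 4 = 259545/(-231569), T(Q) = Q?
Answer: -5791327400/91217 ≈ -63490.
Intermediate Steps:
y(J) = (-8 + J)/(2*J) (y(J) = (-8 + J)/((2*J)) = (-8 + J)*(1/(2*J)) = (-8 + J)/(2*J))
s = -142504/91217 (s = 8/(-4 + 259545/(-231569)) = 8/(-4 + 259545*(-1/231569)) = 8/(-4 - 19965/17813) = 8/(-91217/17813) = 8*(-17813/91217) = -142504/91217 ≈ -1.5623)
z(M, o) = o (z(M, o) = o - (-8 + 8)/(2*8) = o - 0/(2*8) = o - 1*0 = o + 0 = o)
(s + z(-238, -475)) - 63013 = (-142504/91217 - 475) - 63013 = -43470579/91217 - 63013 = -5791327400/91217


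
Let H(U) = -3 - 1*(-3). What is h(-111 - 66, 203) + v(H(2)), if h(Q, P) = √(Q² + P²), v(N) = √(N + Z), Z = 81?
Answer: 9 + √72538 ≈ 278.33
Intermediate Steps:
H(U) = 0 (H(U) = -3 + 3 = 0)
v(N) = √(81 + N) (v(N) = √(N + 81) = √(81 + N))
h(Q, P) = √(P² + Q²)
h(-111 - 66, 203) + v(H(2)) = √(203² + (-111 - 66)²) + √(81 + 0) = √(41209 + (-177)²) + √81 = √(41209 + 31329) + 9 = √72538 + 9 = 9 + √72538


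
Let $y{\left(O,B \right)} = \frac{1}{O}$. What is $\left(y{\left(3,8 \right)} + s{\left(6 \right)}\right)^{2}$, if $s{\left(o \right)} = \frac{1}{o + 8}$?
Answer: $\frac{289}{1764} \approx 0.16383$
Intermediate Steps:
$s{\left(o \right)} = \frac{1}{8 + o}$
$\left(y{\left(3,8 \right)} + s{\left(6 \right)}\right)^{2} = \left(\frac{1}{3} + \frac{1}{8 + 6}\right)^{2} = \left(\frac{1}{3} + \frac{1}{14}\right)^{2} = \left(\frac{17}{42}\right)^{2} = \frac{289}{1764}$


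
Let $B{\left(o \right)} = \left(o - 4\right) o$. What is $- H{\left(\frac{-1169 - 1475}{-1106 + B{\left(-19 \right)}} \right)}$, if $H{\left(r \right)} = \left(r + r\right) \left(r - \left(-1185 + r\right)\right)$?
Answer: $- \frac{2088760}{223} \approx -9366.6$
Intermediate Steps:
$B{\left(o \right)} = o \left(-4 + o\right)$ ($B{\left(o \right)} = \left(-4 + o\right) o = o \left(-4 + o\right)$)
$H{\left(r \right)} = 2370 r$ ($H{\left(r \right)} = 2 r 1185 = 2370 r$)
$- H{\left(\frac{-1169 - 1475}{-1106 + B{\left(-19 \right)}} \right)} = - 2370 \frac{-1169 - 1475}{-1106 - 19 \left(-4 - 19\right)} = - 2370 \left(- \frac{2644}{-1106 - -437}\right) = - 2370 \left(- \frac{2644}{-1106 + 437}\right) = - 2370 \left(- \frac{2644}{-669}\right) = - 2370 \left(\left(-2644\right) \left(- \frac{1}{669}\right)\right) = - \frac{2370 \cdot 2644}{669} = \left(-1\right) \frac{2088760}{223} = - \frac{2088760}{223}$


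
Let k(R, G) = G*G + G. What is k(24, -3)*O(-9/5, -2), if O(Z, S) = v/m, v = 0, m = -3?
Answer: 0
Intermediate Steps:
k(R, G) = G + G² (k(R, G) = G² + G = G + G²)
O(Z, S) = 0 (O(Z, S) = 0/(-3) = 0*(-⅓) = 0)
k(24, -3)*O(-9/5, -2) = -3*(1 - 3)*0 = -3*(-2)*0 = 6*0 = 0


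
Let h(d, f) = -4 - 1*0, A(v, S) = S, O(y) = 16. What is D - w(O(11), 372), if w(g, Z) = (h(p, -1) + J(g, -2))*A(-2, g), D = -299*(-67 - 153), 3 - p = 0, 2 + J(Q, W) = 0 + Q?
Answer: 65620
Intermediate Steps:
J(Q, W) = -2 + Q (J(Q, W) = -2 + (0 + Q) = -2 + Q)
p = 3 (p = 3 - 1*0 = 3 + 0 = 3)
h(d, f) = -4 (h(d, f) = -4 + 0 = -4)
D = 65780 (D = -299*(-220) = 65780)
w(g, Z) = g*(-6 + g) (w(g, Z) = (-4 + (-2 + g))*g = (-6 + g)*g = g*(-6 + g))
D - w(O(11), 372) = 65780 - 16*(-6 + 16) = 65780 - 16*10 = 65780 - 1*160 = 65780 - 160 = 65620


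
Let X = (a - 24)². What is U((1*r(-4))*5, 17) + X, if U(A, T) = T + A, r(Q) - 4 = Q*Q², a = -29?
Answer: 2526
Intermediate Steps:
r(Q) = 4 + Q³ (r(Q) = 4 + Q*Q² = 4 + Q³)
U(A, T) = A + T
X = 2809 (X = (-29 - 24)² = (-53)² = 2809)
U((1*r(-4))*5, 17) + X = ((1*(4 + (-4)³))*5 + 17) + 2809 = ((1*(4 - 64))*5 + 17) + 2809 = ((1*(-60))*5 + 17) + 2809 = (-60*5 + 17) + 2809 = (-300 + 17) + 2809 = -283 + 2809 = 2526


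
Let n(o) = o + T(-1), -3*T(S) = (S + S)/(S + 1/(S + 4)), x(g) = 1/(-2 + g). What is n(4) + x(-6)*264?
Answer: -30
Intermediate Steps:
T(S) = -2*S/(3*(S + 1/(4 + S))) (T(S) = -(S + S)/(3*(S + 1/(S + 4))) = -2*S/(3*(S + 1/(4 + S))))
n(o) = -1 + o (n(o) = o - 2*(-1)*(4 - 1)/(3 + 3*(-1)**2 + 12*(-1)) = o - 2*(-1)*3/(3 + 3*1 - 12) = o - 2*(-1)*3/(3 + 3 - 12) = o - 2*(-1)*3/(-6) = o - 2*(-1)*(-1/6)*3 = o - 1 = -1 + o)
n(4) + x(-6)*264 = (-1 + 4) + 264/(-2 - 6) = 3 + 264/(-8) = 3 - 1/8*264 = 3 - 33 = -30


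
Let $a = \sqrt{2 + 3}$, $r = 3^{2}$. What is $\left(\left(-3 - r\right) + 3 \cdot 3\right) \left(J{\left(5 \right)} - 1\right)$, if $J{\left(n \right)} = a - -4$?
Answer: $-9 - 3 \sqrt{5} \approx -15.708$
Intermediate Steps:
$r = 9$
$a = \sqrt{5} \approx 2.2361$
$J{\left(n \right)} = 4 + \sqrt{5}$ ($J{\left(n \right)} = \sqrt{5} - -4 = \sqrt{5} + 4 = 4 + \sqrt{5}$)
$\left(\left(-3 - r\right) + 3 \cdot 3\right) \left(J{\left(5 \right)} - 1\right) = \left(\left(-3 - 9\right) + 3 \cdot 3\right) \left(\left(4 + \sqrt{5}\right) - 1\right) = \left(\left(-3 - 9\right) + 9\right) \left(3 + \sqrt{5}\right) = \left(-12 + 9\right) \left(3 + \sqrt{5}\right) = - 3 \left(3 + \sqrt{5}\right) = -9 - 3 \sqrt{5}$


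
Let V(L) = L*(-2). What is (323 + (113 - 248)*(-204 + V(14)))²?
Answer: 1001279449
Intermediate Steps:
V(L) = -2*L
(323 + (113 - 248)*(-204 + V(14)))² = (323 + (113 - 248)*(-204 - 2*14))² = (323 - 135*(-204 - 28))² = (323 - 135*(-232))² = (323 + 31320)² = 31643² = 1001279449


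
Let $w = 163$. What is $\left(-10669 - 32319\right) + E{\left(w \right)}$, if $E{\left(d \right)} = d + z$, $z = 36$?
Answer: $-42789$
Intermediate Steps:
$E{\left(d \right)} = 36 + d$ ($E{\left(d \right)} = d + 36 = 36 + d$)
$\left(-10669 - 32319\right) + E{\left(w \right)} = \left(-10669 - 32319\right) + \left(36 + 163\right) = -42988 + 199 = -42789$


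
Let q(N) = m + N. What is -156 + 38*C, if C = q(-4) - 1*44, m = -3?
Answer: -2094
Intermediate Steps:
q(N) = -3 + N
C = -51 (C = (-3 - 4) - 1*44 = -7 - 44 = -51)
-156 + 38*C = -156 + 38*(-51) = -156 - 1938 = -2094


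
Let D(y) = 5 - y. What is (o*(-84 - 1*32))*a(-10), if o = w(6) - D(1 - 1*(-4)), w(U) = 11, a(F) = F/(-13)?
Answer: -12760/13 ≈ -981.54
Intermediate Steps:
a(F) = -F/13 (a(F) = F*(-1/13) = -F/13)
o = 11 (o = 11 - (5 - (1 - 1*(-4))) = 11 - (5 - (1 + 4)) = 11 - (5 - 1*5) = 11 - (5 - 5) = 11 - 1*0 = 11 + 0 = 11)
(o*(-84 - 1*32))*a(-10) = (11*(-84 - 1*32))*(-1/13*(-10)) = (11*(-84 - 32))*(10/13) = (11*(-116))*(10/13) = -1276*10/13 = -12760/13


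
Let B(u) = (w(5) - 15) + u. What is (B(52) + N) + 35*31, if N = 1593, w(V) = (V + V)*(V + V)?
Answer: 2815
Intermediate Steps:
w(V) = 4*V**2 (w(V) = (2*V)*(2*V) = 4*V**2)
B(u) = 85 + u (B(u) = (4*5**2 - 15) + u = (4*25 - 15) + u = (100 - 15) + u = 85 + u)
(B(52) + N) + 35*31 = ((85 + 52) + 1593) + 35*31 = (137 + 1593) + 1085 = 1730 + 1085 = 2815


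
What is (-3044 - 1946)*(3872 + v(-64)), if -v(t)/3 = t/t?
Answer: -19306310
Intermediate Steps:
v(t) = -3 (v(t) = -3*t/t = -3*1 = -3)
(-3044 - 1946)*(3872 + v(-64)) = (-3044 - 1946)*(3872 - 3) = -4990*3869 = -19306310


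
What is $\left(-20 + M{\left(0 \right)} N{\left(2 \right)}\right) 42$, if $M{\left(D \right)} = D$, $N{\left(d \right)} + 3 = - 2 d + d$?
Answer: $-840$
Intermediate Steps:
$N{\left(d \right)} = -3 - d$ ($N{\left(d \right)} = -3 + \left(- 2 d + d\right) = -3 - d$)
$\left(-20 + M{\left(0 \right)} N{\left(2 \right)}\right) 42 = \left(-20 + 0 \left(-3 - 2\right)\right) 42 = \left(-20 + 0 \left(-5\right)\right) 42 = \left(-20 + 0\right) 42 = \left(-20\right) 42 = -840$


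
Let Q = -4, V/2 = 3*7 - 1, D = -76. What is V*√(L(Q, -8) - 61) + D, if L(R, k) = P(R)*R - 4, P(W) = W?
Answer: -76 + 280*I ≈ -76.0 + 280.0*I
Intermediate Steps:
V = 40 (V = 2*(3*7 - 1) = 2*(21 - 1) = 2*20 = 40)
L(R, k) = -4 + R² (L(R, k) = R*R - 4 = R² - 4 = -4 + R²)
V*√(L(Q, -8) - 61) + D = 40*√((-4 + (-4)²) - 61) - 76 = 40*√((-4 + 16) - 61) - 76 = 40*√(12 - 61) - 76 = 40*√(-49) - 76 = 40*(7*I) - 76 = 280*I - 76 = -76 + 280*I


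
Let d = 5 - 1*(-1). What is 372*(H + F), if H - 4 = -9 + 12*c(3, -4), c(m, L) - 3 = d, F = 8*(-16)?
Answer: -9300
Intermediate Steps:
F = -128
d = 6 (d = 5 + 1 = 6)
c(m, L) = 9 (c(m, L) = 3 + 6 = 9)
H = 103 (H = 4 + (-9 + 12*9) = 4 + (-9 + 108) = 4 + 99 = 103)
372*(H + F) = 372*(103 - 128) = 372*(-25) = -9300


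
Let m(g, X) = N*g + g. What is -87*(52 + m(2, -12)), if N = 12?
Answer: -6786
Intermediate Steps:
m(g, X) = 13*g (m(g, X) = 12*g + g = 13*g)
-87*(52 + m(2, -12)) = -87*(52 + 13*2) = -87*(52 + 26) = -87*78 = -6786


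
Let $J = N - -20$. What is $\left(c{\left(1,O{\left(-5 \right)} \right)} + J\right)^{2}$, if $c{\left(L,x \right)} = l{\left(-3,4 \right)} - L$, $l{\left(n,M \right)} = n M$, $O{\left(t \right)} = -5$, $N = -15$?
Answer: $64$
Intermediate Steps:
$J = 5$ ($J = -15 - -20 = -15 + 20 = 5$)
$l{\left(n,M \right)} = M n$
$c{\left(L,x \right)} = -12 - L$ ($c{\left(L,x \right)} = 4 \left(-3\right) - L = -12 - L$)
$\left(c{\left(1,O{\left(-5 \right)} \right)} + J\right)^{2} = \left(\left(-12 - 1\right) + 5\right)^{2} = \left(-13 + 5\right)^{2} = \left(-8\right)^{2} = 64$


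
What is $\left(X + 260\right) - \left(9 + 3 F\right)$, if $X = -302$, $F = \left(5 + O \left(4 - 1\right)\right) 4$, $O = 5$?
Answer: $-291$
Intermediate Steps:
$F = 80$ ($F = \left(5 + 5 \left(4 - 1\right)\right) 4 = \left(5 + 5 \cdot 3\right) 4 = \left(5 + 15\right) 4 = 20 \cdot 4 = 80$)
$\left(X + 260\right) - \left(9 + 3 F\right) = \left(-302 + 260\right) - 249 = -42 - 249 = -291$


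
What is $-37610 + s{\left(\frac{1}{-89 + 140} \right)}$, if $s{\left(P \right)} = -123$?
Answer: $-37733$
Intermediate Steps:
$-37610 + s{\left(\frac{1}{-89 + 140} \right)} = -37610 - 123 = -37733$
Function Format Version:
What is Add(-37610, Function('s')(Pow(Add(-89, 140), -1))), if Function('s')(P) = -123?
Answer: -37733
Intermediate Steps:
Add(-37610, Function('s')(Pow(Add(-89, 140), -1))) = Add(-37610, -123) = -37733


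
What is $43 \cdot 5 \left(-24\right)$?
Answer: $-5160$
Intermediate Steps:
$43 \cdot 5 \left(-24\right) = 215 \left(-24\right) = -5160$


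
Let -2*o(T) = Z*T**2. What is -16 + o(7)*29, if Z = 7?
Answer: -9979/2 ≈ -4989.5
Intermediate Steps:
o(T) = -7*T**2/2
-16 + o(7)*29 = -16 - 7/2*7**2*29 = -16 - 7/2*49*29 = -16 - 343/2*29 = -16 - 9947/2 = -9979/2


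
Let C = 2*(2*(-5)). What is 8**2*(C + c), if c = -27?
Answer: -3008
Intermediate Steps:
C = -20 (C = 2*(-10) = -20)
8**2*(C + c) = 8**2*(-20 - 27) = 64*(-47) = -3008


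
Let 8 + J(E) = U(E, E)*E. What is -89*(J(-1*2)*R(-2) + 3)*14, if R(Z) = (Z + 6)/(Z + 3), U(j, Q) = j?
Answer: 16198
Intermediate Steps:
R(Z) = (6 + Z)/(3 + Z)
J(E) = -8 + E**2 (J(E) = -8 + E*E = -8 + E**2)
-89*(J(-1*2)*R(-2) + 3)*14 = -89*((-8 + (-1*2)**2)*((6 - 2)/(3 - 2)) + 3)*14 = -89*((-8 + (-2)**2)*(4/1) + 3)*14 = -89*((-8 + 4)*(1*4) + 3)*14 = -89*(-4*4 + 3)*14 = -89*(-16 + 3)*14 = -89*(-13)*14 = 1157*14 = 16198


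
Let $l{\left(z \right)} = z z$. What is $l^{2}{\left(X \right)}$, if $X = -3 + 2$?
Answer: $1$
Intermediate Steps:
$X = -1$
$l{\left(z \right)} = z^{2}$
$l^{2}{\left(X \right)} = \left(\left(-1\right)^{2}\right)^{2} = 1^{2} = 1$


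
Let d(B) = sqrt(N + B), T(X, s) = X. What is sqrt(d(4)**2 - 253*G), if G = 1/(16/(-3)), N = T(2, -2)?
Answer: 3*sqrt(95)/4 ≈ 7.3101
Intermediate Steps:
N = 2
d(B) = sqrt(2 + B)
G = -3/16 (G = 1/(16*(-1/3)) = 1/(-16/3) = -3/16 ≈ -0.18750)
sqrt(d(4)**2 - 253*G) = sqrt((sqrt(2 + 4))**2 - 253*(-3/16)) = sqrt((sqrt(6))**2 + 759/16) = sqrt(6 + 759/16) = sqrt(855/16) = 3*sqrt(95)/4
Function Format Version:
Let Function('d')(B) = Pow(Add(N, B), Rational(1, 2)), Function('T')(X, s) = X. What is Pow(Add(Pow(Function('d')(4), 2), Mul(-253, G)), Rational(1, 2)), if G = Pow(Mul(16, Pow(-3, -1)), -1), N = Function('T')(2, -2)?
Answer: Mul(Rational(3, 4), Pow(95, Rational(1, 2))) ≈ 7.3101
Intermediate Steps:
N = 2
Function('d')(B) = Pow(Add(2, B), Rational(1, 2))
G = Rational(-3, 16) (G = Pow(Mul(16, Rational(-1, 3)), -1) = Pow(Rational(-16, 3), -1) = Rational(-3, 16) ≈ -0.18750)
Pow(Add(Pow(Function('d')(4), 2), Mul(-253, G)), Rational(1, 2)) = Pow(Add(Pow(Pow(Add(2, 4), Rational(1, 2)), 2), Mul(-253, Rational(-3, 16))), Rational(1, 2)) = Pow(Add(Pow(Pow(6, Rational(1, 2)), 2), Rational(759, 16)), Rational(1, 2)) = Pow(Add(6, Rational(759, 16)), Rational(1, 2)) = Pow(Rational(855, 16), Rational(1, 2)) = Mul(Rational(3, 4), Pow(95, Rational(1, 2)))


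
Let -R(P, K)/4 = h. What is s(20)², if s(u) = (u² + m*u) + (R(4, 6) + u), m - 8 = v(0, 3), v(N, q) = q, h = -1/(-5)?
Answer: 10214416/25 ≈ 4.0858e+5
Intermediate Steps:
h = ⅕ (h = -1*(-⅕) = ⅕ ≈ 0.20000)
R(P, K) = -⅘ (R(P, K) = -4*⅕ = -⅘)
m = 11 (m = 8 + 3 = 11)
s(u) = -⅘ + u² + 12*u (s(u) = (u² + 11*u) + (-⅘ + u) = -⅘ + u² + 12*u)
s(20)² = (-⅘ + 20² + 12*20)² = (-⅘ + 400 + 240)² = (3196/5)² = 10214416/25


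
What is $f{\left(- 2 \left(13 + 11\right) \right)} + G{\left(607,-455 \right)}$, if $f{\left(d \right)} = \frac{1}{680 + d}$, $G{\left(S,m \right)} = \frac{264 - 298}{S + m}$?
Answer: $- \frac{2667}{12008} \approx -0.2221$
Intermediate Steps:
$G{\left(S,m \right)} = - \frac{34}{S + m}$
$f{\left(- 2 \left(13 + 11\right) \right)} + G{\left(607,-455 \right)} = \frac{1}{680 - 2 \left(13 + 11\right)} - \frac{34}{607 - 455} = \frac{1}{680 - 48} - \frac{34}{152} = \frac{1}{680 - 48} - \frac{17}{76} = \frac{1}{632} - \frac{17}{76} = - \frac{2667}{12008}$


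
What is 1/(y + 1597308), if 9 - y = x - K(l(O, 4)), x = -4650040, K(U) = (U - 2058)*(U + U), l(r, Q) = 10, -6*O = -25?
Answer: 1/6206397 ≈ 1.6112e-7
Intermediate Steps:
O = 25/6 (O = -⅙*(-25) = 25/6 ≈ 4.1667)
K(U) = 2*U*(-2058 + U) (K(U) = (-2058 + U)*(2*U) = 2*U*(-2058 + U))
y = 4609089 (y = 9 - (-4650040 - 2*10*(-2058 + 10)) = 9 - (-4650040 - 2*10*(-2048)) = 9 - (-4650040 - 1*(-40960)) = 9 - (-4650040 + 40960) = 9 - 1*(-4609080) = 9 + 4609080 = 4609089)
1/(y + 1597308) = 1/(4609089 + 1597308) = 1/6206397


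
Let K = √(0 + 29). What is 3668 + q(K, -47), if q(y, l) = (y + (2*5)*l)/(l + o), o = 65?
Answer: 32777/9 + √29/18 ≈ 3642.2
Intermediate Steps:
K = √29 ≈ 5.3852
q(y, l) = (y + 10*l)/(65 + l) (q(y, l) = (y + (2*5)*l)/(l + 65) = (y + 10*l)/(65 + l))
3668 + q(K, -47) = 3668 + (√29 + 10*(-47))/(65 - 47) = 3668 + (√29 - 470)/18 = 3668 + (-470 + √29)/18 = 3668 + (-235/9 + √29/18) = 32777/9 + √29/18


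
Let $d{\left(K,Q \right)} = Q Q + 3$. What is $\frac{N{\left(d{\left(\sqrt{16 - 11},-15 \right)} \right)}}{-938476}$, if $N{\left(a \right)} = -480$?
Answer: $\frac{120}{234619} \approx 0.00051147$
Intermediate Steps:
$d{\left(K,Q \right)} = 3 + Q^{2}$ ($d{\left(K,Q \right)} = Q^{2} + 3 = 3 + Q^{2}$)
$\frac{N{\left(d{\left(\sqrt{16 - 11},-15 \right)} \right)}}{-938476} = - \frac{480}{-938476} = \left(-480\right) \left(- \frac{1}{938476}\right) = \frac{120}{234619}$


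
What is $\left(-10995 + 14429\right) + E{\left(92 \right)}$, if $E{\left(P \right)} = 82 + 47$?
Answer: $3563$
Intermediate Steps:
$E{\left(P \right)} = 129$
$\left(-10995 + 14429\right) + E{\left(92 \right)} = \left(-10995 + 14429\right) + 129 = 3434 + 129 = 3563$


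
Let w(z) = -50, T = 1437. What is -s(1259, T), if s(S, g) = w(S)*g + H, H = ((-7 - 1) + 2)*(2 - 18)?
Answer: 71754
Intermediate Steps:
H = 96 (H = (-8 + 2)*(-16) = -6*(-16) = 96)
s(S, g) = 96 - 50*g (s(S, g) = -50*g + 96 = 96 - 50*g)
-s(1259, T) = -(96 - 50*1437) = -(96 - 71850) = -1*(-71754) = 71754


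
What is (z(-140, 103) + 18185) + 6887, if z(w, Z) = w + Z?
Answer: 25035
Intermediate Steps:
z(w, Z) = Z + w
(z(-140, 103) + 18185) + 6887 = ((103 - 140) + 18185) + 6887 = (-37 + 18185) + 6887 = 18148 + 6887 = 25035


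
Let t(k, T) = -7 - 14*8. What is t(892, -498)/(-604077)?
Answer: 119/604077 ≈ 0.00019699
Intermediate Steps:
t(k, T) = -119 (t(k, T) = -7 - 112 = -119)
t(892, -498)/(-604077) = -119/(-604077) = -119*(-1/604077) = 119/604077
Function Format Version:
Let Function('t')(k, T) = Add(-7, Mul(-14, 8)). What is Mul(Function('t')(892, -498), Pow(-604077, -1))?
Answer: Rational(119, 604077) ≈ 0.00019699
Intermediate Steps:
Function('t')(k, T) = -119 (Function('t')(k, T) = Add(-7, -112) = -119)
Mul(Function('t')(892, -498), Pow(-604077, -1)) = Mul(-119, Pow(-604077, -1)) = Mul(-119, Rational(-1, 604077)) = Rational(119, 604077)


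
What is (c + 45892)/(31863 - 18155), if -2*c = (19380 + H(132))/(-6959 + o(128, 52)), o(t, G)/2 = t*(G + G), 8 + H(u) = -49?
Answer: 10555047/3152840 ≈ 3.3478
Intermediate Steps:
H(u) = -57 (H(u) = -8 - 49 = -57)
o(t, G) = 4*G*t (o(t, G) = 2*(t*(G + G)) = 2*(t*(2*G)) = 2*(2*G*t) = 4*G*t)
c = -113/230 (c = -(19380 - 57)/(2*(-6959 + 4*52*128)) = -19323/(2*(-6959 + 26624)) = -19323/(2*19665) = -½*113/115 = -113/230 ≈ -0.49130)
(c + 45892)/(31863 - 18155) = (-113/230 + 45892)/(31863 - 18155) = (10555047/230)/13708 = (10555047/230)*(1/13708) = 10555047/3152840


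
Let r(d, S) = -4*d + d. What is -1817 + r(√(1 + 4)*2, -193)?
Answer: -1817 - 6*√5 ≈ -1830.4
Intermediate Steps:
r(d, S) = -3*d
-1817 + r(√(1 + 4)*2, -193) = -1817 - 3*√(1 + 4)*2 = -1817 - 3*√5*2 = -1817 - 6*√5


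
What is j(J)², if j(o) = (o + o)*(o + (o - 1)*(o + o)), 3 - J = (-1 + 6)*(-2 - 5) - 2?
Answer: 63907840000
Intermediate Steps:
J = 40 (J = 3 - ((-1 + 6)*(-2 - 5) - 2) = 3 - (5*(-7) - 2) = 3 - (-35 - 2) = 3 - 1*(-37) = 3 + 37 = 40)
j(o) = 2*o*(o + 2*o*(-1 + o)) (j(o) = (2*o)*(o + (-1 + o)*(2*o)) = (2*o)*(o + 2*o*(-1 + o)) = 2*o*(o + 2*o*(-1 + o)))
j(J)² = (40²*(-2 + 4*40))² = (1600*(-2 + 160))² = (1600*158)² = 252800² = 63907840000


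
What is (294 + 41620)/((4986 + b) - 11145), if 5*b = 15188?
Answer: -209570/15607 ≈ -13.428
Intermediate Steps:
b = 15188/5 (b = (⅕)*15188 = 15188/5 ≈ 3037.6)
(294 + 41620)/((4986 + b) - 11145) = (294 + 41620)/((4986 + 15188/5) - 11145) = 41914/(40118/5 - 11145) = 41914/(-15607/5) = 41914*(-5/15607) = -209570/15607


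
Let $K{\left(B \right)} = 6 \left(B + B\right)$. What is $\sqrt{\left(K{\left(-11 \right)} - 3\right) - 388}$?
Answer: $i \sqrt{523} \approx 22.869 i$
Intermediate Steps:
$K{\left(B \right)} = 12 B$ ($K{\left(B \right)} = 6 \cdot 2 B = 12 B$)
$\sqrt{\left(K{\left(-11 \right)} - 3\right) - 388} = \sqrt{\left(12 \left(-11\right) - 3\right) - 388} = \sqrt{\left(-132 - 3\right) - 388} = \sqrt{-135 - 388} = \sqrt{-523} = i \sqrt{523}$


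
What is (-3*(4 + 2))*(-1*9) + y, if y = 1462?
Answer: 1624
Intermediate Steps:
(-3*(4 + 2))*(-1*9) + y = (-3*(4 + 2))*(-1*9) + 1462 = -3*6*(-9) + 1462 = -18*(-9) + 1462 = 162 + 1462 = 1624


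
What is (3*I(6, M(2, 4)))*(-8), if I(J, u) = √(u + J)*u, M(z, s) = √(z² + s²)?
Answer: -48*√(30 + 10*√5) ≈ -347.33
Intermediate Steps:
M(z, s) = √(s² + z²)
I(J, u) = u*√(J + u) (I(J, u) = √(J + u)*u = u*√(J + u))
(3*I(6, M(2, 4)))*(-8) = (3*(√(4² + 2²)*√(6 + √(4² + 2²))))*(-8) = (3*(√(16 + 4)*√(6 + √(16 + 4))))*(-8) = (3*(√20*√(6 + √20)))*(-8) = (3*((2*√5)*√(6 + 2*√5)))*(-8) = (3*(2*√5*√(6 + 2*√5)))*(-8) = (6*√5*√(6 + 2*√5))*(-8) = -48*√5*√(6 + 2*√5)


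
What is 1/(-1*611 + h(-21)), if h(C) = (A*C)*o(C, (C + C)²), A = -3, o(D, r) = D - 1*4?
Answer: -1/2186 ≈ -0.00045746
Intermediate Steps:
o(D, r) = -4 + D (o(D, r) = D - 4 = -4 + D)
h(C) = -3*C*(-4 + C) (h(C) = (-3*C)*(-4 + C) = -3*C*(-4 + C))
1/(-1*611 + h(-21)) = 1/(-1*611 + 3*(-21)*(4 - 1*(-21))) = 1/(-611 + 3*(-21)*(4 + 21)) = 1/(-611 + 3*(-21)*25) = 1/(-611 - 1575) = 1/(-2186) = -1/2186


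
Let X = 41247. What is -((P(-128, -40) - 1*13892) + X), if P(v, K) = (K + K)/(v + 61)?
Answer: -1832865/67 ≈ -27356.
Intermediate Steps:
P(v, K) = 2*K/(61 + v) (P(v, K) = (2*K)/(61 + v) = 2*K/(61 + v))
-((P(-128, -40) - 1*13892) + X) = -((2*(-40)/(61 - 128) - 1*13892) + 41247) = -((2*(-40)/(-67) - 13892) + 41247) = -((2*(-40)*(-1/67) - 13892) + 41247) = -((80/67 - 13892) + 41247) = -(-930684/67 + 41247) = -1*1832865/67 = -1832865/67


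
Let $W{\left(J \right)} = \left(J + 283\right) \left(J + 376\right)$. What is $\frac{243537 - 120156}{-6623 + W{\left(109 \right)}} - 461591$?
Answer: $- \frac{84700440346}{183497} \approx -4.6159 \cdot 10^{5}$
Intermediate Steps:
$W{\left(J \right)} = \left(283 + J\right) \left(376 + J\right)$
$\frac{243537 - 120156}{-6623 + W{\left(109 \right)}} - 461591 = \frac{243537 - 120156}{-6623 + \left(106408 + 109^{2} + 659 \cdot 109\right)} - 461591 = \frac{123381}{-6623 + \left(106408 + 11881 + 71831\right)} - 461591 = \frac{123381}{-6623 + 190120} - 461591 = \frac{123381}{183497} - 461591 = - \frac{84700440346}{183497}$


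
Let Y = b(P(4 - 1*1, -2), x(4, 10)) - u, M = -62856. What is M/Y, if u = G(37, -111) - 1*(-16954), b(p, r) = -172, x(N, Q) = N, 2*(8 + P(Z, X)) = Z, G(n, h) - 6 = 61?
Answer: 20952/5731 ≈ 3.6559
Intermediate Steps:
G(n, h) = 67 (G(n, h) = 6 + 61 = 67)
P(Z, X) = -8 + Z/2
u = 17021 (u = 67 - 1*(-16954) = 67 + 16954 = 17021)
Y = -17193 (Y = -172 - 1*17021 = -172 - 17021 = -17193)
M/Y = -62856/(-17193) = -62856*(-1/17193) = 20952/5731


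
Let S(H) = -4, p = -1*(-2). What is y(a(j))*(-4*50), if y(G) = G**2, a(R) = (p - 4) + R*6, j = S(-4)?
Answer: -135200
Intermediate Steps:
p = 2
j = -4
a(R) = -2 + 6*R (a(R) = (2 - 4) + R*6 = -2 + 6*R)
y(a(j))*(-4*50) = (-2 + 6*(-4))**2*(-4*50) = (-2 - 24)**2*(-200) = (-26)**2*(-200) = 676*(-200) = -135200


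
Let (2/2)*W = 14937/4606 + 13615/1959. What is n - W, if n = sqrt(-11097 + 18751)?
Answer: -91972273/9023154 + sqrt(7654) ≈ 77.294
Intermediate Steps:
n = sqrt(7654) ≈ 87.487
W = 91972273/9023154 (W = 14937/4606 + 13615/1959 = 91972273/9023154 ≈ 10.193)
n - W = sqrt(7654) - 1*91972273/9023154 = sqrt(7654) - 91972273/9023154 = -91972273/9023154 + sqrt(7654)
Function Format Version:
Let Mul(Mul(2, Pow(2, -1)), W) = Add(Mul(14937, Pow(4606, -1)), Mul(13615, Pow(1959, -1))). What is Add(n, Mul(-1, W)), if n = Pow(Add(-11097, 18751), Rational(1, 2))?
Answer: Add(Rational(-91972273, 9023154), Pow(7654, Rational(1, 2))) ≈ 77.294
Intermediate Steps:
n = Pow(7654, Rational(1, 2)) ≈ 87.487
W = Rational(91972273, 9023154) (W = Add(Mul(14937, Pow(4606, -1)), Mul(13615, Pow(1959, -1))) = Add(Mul(14937, Rational(1, 4606)), Mul(13615, Rational(1, 1959))) = Add(Rational(14937, 4606), Rational(13615, 1959)) = Rational(91972273, 9023154) ≈ 10.193)
Add(n, Mul(-1, W)) = Add(Pow(7654, Rational(1, 2)), Mul(-1, Rational(91972273, 9023154))) = Add(Pow(7654, Rational(1, 2)), Rational(-91972273, 9023154)) = Add(Rational(-91972273, 9023154), Pow(7654, Rational(1, 2)))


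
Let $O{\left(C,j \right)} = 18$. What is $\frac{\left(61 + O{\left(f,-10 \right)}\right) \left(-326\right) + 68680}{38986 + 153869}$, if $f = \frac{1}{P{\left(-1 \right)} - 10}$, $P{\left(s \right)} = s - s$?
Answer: $\frac{3302}{14835} \approx 0.22258$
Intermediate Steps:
$P{\left(s \right)} = 0$
$f = - \frac{1}{10}$ ($f = \frac{1}{0 - 10} = \frac{1}{-10} = - \frac{1}{10} \approx -0.1$)
$\frac{\left(61 + O{\left(f,-10 \right)}\right) \left(-326\right) + 68680}{38986 + 153869} = \frac{\left(61 + 18\right) \left(-326\right) + 68680}{38986 + 153869} = \frac{79 \left(-326\right) + 68680}{192855} = \left(-25754 + 68680\right) \frac{1}{192855} = 42926 \cdot \frac{1}{192855} = \frac{3302}{14835}$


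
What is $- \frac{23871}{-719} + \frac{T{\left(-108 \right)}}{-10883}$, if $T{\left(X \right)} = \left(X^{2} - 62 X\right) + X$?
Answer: $\frac{246664905}{7824877} \approx 31.523$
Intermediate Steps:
$T{\left(X \right)} = X^{2} - 61 X$
$- \frac{23871}{-719} + \frac{T{\left(-108 \right)}}{-10883} = - \frac{23871}{-719} + \frac{\left(-108\right) \left(-61 - 108\right)}{-10883} = \left(-23871\right) \left(- \frac{1}{719}\right) + \left(-108\right) \left(-169\right) \left(- \frac{1}{10883}\right) = \frac{23871}{719} + 18252 \left(- \frac{1}{10883}\right) = \frac{23871}{719} - \frac{18252}{10883} = \frac{246664905}{7824877}$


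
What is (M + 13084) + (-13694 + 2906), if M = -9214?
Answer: -6918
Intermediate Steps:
(M + 13084) + (-13694 + 2906) = (-9214 + 13084) + (-13694 + 2906) = 3870 - 10788 = -6918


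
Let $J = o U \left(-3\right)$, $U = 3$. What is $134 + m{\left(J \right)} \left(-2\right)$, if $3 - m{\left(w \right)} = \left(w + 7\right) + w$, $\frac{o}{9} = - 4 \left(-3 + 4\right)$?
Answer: $1438$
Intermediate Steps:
$o = -36$ ($o = 9 \left(- 4 \left(-3 + 4\right)\right) = 9 \left(\left(-4\right) 1\right) = 9 \left(-4\right) = -36$)
$J = 324$ ($J = \left(-36\right) 3 \left(-3\right) = \left(-108\right) \left(-3\right) = 324$)
$m{\left(w \right)} = -4 - 2 w$ ($m{\left(w \right)} = 3 - \left(\left(w + 7\right) + w\right) = 3 - \left(\left(7 + w\right) + w\right) = 3 - \left(7 + 2 w\right) = -4 - 2 w$)
$134 + m{\left(J \right)} \left(-2\right) = 134 + \left(-4 - 648\right) \left(-2\right) = 134 - -1304 = 134 + 1304 = 1438$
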